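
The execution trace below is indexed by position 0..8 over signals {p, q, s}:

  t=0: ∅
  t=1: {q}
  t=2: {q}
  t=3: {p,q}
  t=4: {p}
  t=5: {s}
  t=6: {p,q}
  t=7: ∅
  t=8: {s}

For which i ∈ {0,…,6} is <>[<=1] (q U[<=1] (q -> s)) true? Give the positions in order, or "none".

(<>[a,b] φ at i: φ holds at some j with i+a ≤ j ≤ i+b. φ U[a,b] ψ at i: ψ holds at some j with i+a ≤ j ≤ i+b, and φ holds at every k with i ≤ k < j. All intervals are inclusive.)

Evaluate at each i in [0,6]:
  i=0: ✓ (witness j=0)
  i=1: ✗ (none in [1,2])
  i=2: ✓ (witness j=3)
  i=3: ✓ (witness j=3)
  i=4: ✓ (witness j=4)
  i=5: ✓ (witness j=5)
  i=6: ✓ (witness j=6)

0, 2, 3, 4, 5, 6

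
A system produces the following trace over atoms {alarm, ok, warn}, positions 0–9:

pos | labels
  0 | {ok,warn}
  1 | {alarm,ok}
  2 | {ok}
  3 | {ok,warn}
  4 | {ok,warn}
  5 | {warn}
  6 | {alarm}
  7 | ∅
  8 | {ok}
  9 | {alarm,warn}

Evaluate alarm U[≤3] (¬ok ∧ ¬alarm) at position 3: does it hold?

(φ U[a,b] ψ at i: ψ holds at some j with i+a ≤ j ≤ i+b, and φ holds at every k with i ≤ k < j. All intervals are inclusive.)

Need some j in [3,6] with (¬ok ∧ ¬alarm), and alarm at every k in [3,j-1].
  j=3: (¬ok ∧ ¬alarm) false.
  j=4: (¬ok ∧ ¬alarm) false.
  j=5: (¬ok ∧ ¬alarm) holds, but alarm fails at k=3 → not this j.
  j=6: (¬ok ∧ ¬alarm) false.
No j in the window works → until fails.

False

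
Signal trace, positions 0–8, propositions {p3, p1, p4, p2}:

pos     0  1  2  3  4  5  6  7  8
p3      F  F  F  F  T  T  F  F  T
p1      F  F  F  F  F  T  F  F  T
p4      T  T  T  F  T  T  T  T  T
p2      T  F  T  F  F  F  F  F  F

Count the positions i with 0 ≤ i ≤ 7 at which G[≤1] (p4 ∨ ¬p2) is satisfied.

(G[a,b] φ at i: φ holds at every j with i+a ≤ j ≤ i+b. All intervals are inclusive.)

Evaluate at each i in [0,7]:
  i=0: ✓ (all of [0,1])
  i=1: ✓ (all of [1,2])
  i=2: ✓ (all of [2,3])
  i=3: ✓ (all of [3,4])
  i=4: ✓ (all of [4,5])
  i=5: ✓ (all of [5,6])
  i=6: ✓ (all of [6,7])
  i=7: ✓ (all of [7,8])
Positions where it holds: {0, 1, 2, 3, 4, 5, 6, 7} → 8.

8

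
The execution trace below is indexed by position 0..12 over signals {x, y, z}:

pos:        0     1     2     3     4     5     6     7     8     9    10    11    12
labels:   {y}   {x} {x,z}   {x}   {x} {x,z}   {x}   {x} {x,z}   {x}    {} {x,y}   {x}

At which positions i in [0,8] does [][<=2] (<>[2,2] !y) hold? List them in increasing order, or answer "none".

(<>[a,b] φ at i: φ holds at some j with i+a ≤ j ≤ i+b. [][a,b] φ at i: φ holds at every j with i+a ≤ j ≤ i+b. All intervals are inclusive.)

Evaluate at each i in [0,8]:
  i=0: ✓ (all of [0,2])
  i=1: ✓ (all of [1,3])
  i=2: ✓ (all of [2,4])
  i=3: ✓ (all of [3,5])
  i=4: ✓ (all of [4,6])
  i=5: ✓ (all of [5,7])
  i=6: ✓ (all of [6,8])
  i=7: ✗ (fails at j=9)
  i=8: ✗ (fails at j=9)

0, 1, 2, 3, 4, 5, 6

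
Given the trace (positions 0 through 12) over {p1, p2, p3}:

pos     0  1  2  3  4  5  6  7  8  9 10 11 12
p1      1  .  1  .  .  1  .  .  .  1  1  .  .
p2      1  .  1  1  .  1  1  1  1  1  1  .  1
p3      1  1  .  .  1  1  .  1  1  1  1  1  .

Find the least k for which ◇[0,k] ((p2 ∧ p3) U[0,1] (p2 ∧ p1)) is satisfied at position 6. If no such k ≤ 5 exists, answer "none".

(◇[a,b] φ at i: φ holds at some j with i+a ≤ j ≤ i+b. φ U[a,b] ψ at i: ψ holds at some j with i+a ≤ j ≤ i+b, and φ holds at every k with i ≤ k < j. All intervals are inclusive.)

Scan j = 6,7,… for ((p2 ∧ p3) U[0,1] (p2 ∧ p1)):
  j=6: fails
  j=7: fails
  j=8: holds
First hit at j=8, so smallest k = 8-6 = 2.

2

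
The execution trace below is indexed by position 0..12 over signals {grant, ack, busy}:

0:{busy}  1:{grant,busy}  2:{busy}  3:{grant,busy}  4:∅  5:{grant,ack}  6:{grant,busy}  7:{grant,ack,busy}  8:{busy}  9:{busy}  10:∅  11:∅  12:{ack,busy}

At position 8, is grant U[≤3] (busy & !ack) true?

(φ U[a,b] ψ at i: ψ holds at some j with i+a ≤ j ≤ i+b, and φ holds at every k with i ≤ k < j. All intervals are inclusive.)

Yes

Need some j in [8,11] with (busy & !ack), and grant at every k in [8,j-1].
  j=8: (busy & !ack) holds; no prefix to check → satisfied.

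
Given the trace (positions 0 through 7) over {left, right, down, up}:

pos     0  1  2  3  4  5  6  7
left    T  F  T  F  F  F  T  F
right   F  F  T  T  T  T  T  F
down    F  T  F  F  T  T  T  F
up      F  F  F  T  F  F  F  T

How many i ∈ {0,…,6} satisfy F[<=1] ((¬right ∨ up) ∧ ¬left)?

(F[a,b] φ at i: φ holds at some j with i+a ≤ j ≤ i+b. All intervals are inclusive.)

Evaluate at each i in [0,6]:
  i=0: ✓ (witness j=1)
  i=1: ✓ (witness j=1)
  i=2: ✓ (witness j=3)
  i=3: ✓ (witness j=3)
  i=4: ✗ (none in [4,5])
  i=5: ✗ (none in [5,6])
  i=6: ✓ (witness j=7)
Positions where it holds: {0, 1, 2, 3, 6} → 5.

5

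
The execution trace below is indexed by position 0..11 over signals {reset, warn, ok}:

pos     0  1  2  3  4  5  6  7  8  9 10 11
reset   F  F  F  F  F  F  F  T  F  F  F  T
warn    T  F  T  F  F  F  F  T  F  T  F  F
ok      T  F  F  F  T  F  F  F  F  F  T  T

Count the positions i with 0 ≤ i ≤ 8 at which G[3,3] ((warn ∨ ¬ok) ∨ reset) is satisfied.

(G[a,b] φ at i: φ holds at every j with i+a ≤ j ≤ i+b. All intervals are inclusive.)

Evaluate at each i in [0,8]:
  i=0: ✓ (all of [3,3])
  i=1: ✗ (fails at j=4)
  i=2: ✓ (all of [5,5])
  i=3: ✓ (all of [6,6])
  i=4: ✓ (all of [7,7])
  i=5: ✓ (all of [8,8])
  i=6: ✓ (all of [9,9])
  i=7: ✗ (fails at j=10)
  i=8: ✓ (all of [11,11])
Positions where it holds: {0, 2, 3, 4, 5, 6, 8} → 7.

7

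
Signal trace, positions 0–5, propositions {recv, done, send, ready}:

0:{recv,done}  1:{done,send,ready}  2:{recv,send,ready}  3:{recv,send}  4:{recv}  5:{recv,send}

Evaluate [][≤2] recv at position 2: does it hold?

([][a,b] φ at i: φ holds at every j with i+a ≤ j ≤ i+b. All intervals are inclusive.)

Check recv at every j in [2,4]:
  j=2: true
  j=3: true
  j=4: true
All positions satisfy it → formula holds.

Holds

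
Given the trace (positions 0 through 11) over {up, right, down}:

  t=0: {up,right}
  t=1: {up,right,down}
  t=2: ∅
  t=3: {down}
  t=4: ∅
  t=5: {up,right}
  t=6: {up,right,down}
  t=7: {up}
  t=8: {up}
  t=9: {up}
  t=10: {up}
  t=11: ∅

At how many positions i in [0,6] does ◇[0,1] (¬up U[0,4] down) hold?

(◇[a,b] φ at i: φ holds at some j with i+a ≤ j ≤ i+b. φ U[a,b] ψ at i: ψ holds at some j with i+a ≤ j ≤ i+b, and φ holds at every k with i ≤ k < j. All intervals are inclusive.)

Evaluate at each i in [0,6]:
  i=0: ✓ (witness j=1)
  i=1: ✓ (witness j=1)
  i=2: ✓ (witness j=2)
  i=3: ✓ (witness j=3)
  i=4: ✗ (none in [4,5])
  i=5: ✓ (witness j=6)
  i=6: ✓ (witness j=6)
Positions where it holds: {0, 1, 2, 3, 5, 6} → 6.

6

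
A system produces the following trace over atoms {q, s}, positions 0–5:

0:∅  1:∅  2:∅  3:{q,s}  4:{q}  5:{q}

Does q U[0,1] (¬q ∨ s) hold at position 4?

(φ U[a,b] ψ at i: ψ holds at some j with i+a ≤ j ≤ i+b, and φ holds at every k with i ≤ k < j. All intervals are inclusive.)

False

Need some j in [4,5] with (¬q ∨ s), and q at every k in [4,j-1].
  j=4: (¬q ∨ s) false.
  j=5: (¬q ∨ s) false.
No j in the window works → until fails.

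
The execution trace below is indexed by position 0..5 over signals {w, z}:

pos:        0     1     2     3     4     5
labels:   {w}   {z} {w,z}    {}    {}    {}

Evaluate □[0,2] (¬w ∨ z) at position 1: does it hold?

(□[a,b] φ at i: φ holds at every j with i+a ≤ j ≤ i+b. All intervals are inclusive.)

Check (¬w ∨ z) at every j in [1,3]:
  j=1: true
  j=2: true
  j=3: true
All positions satisfy it → formula holds.

Holds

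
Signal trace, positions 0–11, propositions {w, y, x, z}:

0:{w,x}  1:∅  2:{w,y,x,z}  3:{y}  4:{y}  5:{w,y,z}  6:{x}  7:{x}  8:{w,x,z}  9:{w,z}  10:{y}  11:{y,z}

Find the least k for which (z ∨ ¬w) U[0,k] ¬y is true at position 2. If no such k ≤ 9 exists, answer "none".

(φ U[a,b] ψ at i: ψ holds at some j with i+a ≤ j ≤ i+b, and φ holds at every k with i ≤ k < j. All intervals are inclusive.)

Need earliest j ≥ 2 with ¬y, and (z ∨ ¬w) at every k in [2,j-1].
  j=2: rhs fails.
  j=3: rhs fails.
  j=4: rhs fails.
  j=5: rhs fails.
  j=6: rhs holds; lhs holds on [2,5]. k = 4.

4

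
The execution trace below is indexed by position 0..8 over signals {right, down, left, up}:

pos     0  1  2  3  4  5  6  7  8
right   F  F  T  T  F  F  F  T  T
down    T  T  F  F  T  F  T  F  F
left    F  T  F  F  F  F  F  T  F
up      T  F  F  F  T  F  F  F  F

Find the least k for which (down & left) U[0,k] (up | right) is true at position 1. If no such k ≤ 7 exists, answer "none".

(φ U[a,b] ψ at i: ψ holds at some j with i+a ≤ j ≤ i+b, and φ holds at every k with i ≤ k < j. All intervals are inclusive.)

Need earliest j ≥ 1 with (up | right), and (down & left) at every k in [1,j-1].
  j=1: rhs fails.
  j=2: rhs holds; lhs holds on [1,1]. k = 1.

1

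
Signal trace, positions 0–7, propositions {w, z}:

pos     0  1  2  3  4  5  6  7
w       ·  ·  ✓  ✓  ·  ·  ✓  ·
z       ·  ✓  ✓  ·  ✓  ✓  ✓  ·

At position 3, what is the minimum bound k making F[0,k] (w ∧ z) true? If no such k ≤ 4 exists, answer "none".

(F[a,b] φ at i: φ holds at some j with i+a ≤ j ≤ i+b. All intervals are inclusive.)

Scan j = 3,4,… for (w ∧ z):
  j=3: fails
  j=4: fails
  j=5: fails
  j=6: holds
First hit at j=6, so smallest k = 6-3 = 3.

3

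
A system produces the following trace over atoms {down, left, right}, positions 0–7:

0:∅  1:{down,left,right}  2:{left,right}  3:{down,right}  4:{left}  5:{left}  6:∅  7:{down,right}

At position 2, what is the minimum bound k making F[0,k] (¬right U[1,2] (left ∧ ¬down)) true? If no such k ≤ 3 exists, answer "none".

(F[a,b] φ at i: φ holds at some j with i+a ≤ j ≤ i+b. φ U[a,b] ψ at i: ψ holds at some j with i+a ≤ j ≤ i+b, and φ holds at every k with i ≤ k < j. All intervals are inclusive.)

2

Scan j = 2,3,… for (¬right U[1,2] (left ∧ ¬down)):
  j=2: fails
  j=3: fails
  j=4: holds
First hit at j=4, so smallest k = 4-2 = 2.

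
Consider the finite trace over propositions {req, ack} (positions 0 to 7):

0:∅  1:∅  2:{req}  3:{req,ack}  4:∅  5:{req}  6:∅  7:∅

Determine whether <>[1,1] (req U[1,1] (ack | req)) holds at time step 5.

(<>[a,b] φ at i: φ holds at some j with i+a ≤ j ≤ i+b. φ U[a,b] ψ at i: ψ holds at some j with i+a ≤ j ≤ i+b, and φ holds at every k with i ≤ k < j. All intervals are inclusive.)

No

Check (req U[1,1] (ack | req)) at each j in [6,6]:
  j=6: fails
No position in the window satisfies it → formula fails.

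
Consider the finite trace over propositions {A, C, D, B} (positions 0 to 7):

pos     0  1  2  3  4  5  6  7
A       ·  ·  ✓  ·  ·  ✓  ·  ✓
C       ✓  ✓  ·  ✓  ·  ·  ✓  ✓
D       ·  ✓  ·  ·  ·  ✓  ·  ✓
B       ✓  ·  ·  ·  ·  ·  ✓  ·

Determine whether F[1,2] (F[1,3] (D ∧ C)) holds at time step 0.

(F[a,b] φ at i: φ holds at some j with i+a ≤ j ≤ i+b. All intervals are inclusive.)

Check F[1,3] (D ∧ C) at each j in [1,2]:
  j=1: fails (none in [2,4])
  j=2: fails (none in [3,5])
No position in the window satisfies it → formula fails.

No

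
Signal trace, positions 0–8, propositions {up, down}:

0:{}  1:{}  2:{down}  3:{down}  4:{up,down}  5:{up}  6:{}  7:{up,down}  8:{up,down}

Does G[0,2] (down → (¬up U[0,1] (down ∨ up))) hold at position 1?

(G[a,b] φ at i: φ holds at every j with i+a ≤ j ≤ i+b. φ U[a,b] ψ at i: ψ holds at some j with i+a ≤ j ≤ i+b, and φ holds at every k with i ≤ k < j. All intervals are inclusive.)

True

Check (down → (¬up U[0,1] (down ∨ up))) at every j in [1,3]:
  j=1: antecedent false → ✓
  j=2: antecedent true; consequent holds → ✓
  j=3: antecedent true; consequent holds → ✓
All positions satisfy it → formula holds.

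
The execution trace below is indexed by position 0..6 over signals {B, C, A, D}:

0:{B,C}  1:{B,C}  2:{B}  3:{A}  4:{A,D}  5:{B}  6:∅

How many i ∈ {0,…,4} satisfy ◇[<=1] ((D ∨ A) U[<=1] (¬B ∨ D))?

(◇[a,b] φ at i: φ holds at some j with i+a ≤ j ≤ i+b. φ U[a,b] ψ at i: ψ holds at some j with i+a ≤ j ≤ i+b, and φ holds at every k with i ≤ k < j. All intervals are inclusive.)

Evaluate at each i in [0,4]:
  i=0: ✗ (none in [0,1])
  i=1: ✗ (none in [1,2])
  i=2: ✓ (witness j=3)
  i=3: ✓ (witness j=3)
  i=4: ✓ (witness j=4)
Positions where it holds: {2, 3, 4} → 3.

3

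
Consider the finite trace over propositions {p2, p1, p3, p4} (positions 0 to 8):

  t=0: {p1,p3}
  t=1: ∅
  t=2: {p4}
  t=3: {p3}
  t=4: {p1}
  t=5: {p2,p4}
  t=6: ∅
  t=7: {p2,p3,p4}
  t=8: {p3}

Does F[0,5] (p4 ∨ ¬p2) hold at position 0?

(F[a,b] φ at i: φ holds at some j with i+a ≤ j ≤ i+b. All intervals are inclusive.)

True

Check (p4 ∨ ¬p2) at each j in [0,5]:
  j=0: true
  j=1: true
  j=2: true
  j=3: true
  j=4: true
  j=5: true
Found at j=0 → formula holds.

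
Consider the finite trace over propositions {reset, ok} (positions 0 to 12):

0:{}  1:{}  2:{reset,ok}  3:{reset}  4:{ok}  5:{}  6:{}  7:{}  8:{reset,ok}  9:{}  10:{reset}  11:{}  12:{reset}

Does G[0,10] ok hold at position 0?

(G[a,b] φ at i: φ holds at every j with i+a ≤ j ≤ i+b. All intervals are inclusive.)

Check ok at every j in [0,10]:
  j=0: false
  j=1: false
  j=2: true
  j=3: false
  j=4: true
  j=5: false
  j=6: false
  j=7: false
  j=8: true
  j=9: false
  j=10: false
Fails at j=0 → formula fails.

Does not hold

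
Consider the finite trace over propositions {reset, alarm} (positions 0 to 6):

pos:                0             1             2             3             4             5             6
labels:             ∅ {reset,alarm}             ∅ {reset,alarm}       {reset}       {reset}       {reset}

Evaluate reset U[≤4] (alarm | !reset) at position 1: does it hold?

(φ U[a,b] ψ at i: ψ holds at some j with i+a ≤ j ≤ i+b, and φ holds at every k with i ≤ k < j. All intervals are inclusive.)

Need some j in [1,5] with (alarm | !reset), and reset at every k in [1,j-1].
  j=1: (alarm | !reset) holds; no prefix to check → satisfied.

True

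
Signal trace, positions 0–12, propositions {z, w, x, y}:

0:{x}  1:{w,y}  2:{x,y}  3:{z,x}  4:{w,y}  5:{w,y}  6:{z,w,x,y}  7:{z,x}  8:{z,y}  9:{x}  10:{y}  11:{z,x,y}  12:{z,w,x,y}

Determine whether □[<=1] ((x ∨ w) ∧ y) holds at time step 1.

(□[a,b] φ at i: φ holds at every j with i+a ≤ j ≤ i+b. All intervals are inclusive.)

Holds

Check ((x ∨ w) ∧ y) at every j in [1,2]:
  j=1: true
  j=2: true
All positions satisfy it → formula holds.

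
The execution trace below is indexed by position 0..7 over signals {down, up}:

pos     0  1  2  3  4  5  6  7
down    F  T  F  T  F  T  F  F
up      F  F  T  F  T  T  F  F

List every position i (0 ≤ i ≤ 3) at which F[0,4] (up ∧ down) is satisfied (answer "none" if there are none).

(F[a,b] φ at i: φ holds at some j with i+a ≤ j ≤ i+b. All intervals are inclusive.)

1, 2, 3

Evaluate at each i in [0,3]:
  i=0: ✗ (none in [0,4])
  i=1: ✓ (witness j=5)
  i=2: ✓ (witness j=5)
  i=3: ✓ (witness j=5)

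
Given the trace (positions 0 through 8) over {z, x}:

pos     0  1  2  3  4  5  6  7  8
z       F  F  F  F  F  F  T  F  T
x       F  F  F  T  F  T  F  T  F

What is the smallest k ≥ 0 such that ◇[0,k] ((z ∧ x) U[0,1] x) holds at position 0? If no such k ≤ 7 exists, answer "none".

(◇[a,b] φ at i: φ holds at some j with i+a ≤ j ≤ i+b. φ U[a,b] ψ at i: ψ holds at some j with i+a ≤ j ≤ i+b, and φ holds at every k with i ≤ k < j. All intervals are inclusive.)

3

Scan j = 0,1,… for ((z ∧ x) U[0,1] x):
  j=0: fails
  j=1: fails
  j=2: fails
  j=3: holds
First hit at j=3, so smallest k = 3-0 = 3.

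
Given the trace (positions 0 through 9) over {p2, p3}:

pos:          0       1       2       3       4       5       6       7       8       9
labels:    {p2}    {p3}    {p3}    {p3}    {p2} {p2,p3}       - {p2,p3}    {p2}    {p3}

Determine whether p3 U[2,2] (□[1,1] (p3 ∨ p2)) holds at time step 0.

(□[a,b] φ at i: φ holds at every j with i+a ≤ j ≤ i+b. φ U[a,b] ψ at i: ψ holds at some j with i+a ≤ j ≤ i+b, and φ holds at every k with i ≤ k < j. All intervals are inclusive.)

Need some j in [2,2] with □[1,1] (p3 ∨ p2), and p3 at every k in [0,j-1].
  j=2: □[1,1] (p3 ∨ p2) holds, but p3 fails at k=0 → not this j.
No j in the window works → until fails.

Does not hold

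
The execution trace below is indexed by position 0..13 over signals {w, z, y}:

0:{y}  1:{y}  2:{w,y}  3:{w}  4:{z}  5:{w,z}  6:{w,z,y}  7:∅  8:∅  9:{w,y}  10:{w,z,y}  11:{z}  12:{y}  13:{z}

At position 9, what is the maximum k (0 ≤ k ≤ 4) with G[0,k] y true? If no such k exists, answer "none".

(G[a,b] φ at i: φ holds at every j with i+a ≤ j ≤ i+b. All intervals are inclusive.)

1

y must hold from j=9 onward; find where it first fails.
  j=9: holds
  j=10: holds
  j=11: fails
Holds on [9,10], so largest k = 1.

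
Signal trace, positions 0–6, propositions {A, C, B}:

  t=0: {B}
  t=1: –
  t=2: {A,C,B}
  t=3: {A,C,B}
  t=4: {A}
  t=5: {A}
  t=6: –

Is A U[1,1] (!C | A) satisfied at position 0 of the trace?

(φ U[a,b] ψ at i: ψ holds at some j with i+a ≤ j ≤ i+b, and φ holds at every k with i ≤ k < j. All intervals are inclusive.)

Does not hold

Need some j in [1,1] with (!C | A), and A at every k in [0,j-1].
  j=1: (!C | A) holds, but A fails at k=0 → not this j.
No j in the window works → until fails.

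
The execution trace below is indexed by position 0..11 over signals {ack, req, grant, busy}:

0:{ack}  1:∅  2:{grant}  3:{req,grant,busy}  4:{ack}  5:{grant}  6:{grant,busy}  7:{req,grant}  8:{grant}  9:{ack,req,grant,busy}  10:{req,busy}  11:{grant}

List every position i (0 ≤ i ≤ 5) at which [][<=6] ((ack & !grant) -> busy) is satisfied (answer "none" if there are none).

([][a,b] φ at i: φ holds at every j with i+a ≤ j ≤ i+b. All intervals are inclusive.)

5

Evaluate at each i in [0,5]:
  i=0: ✗ (fails at j=0)
  i=1: ✗ (fails at j=4)
  i=2: ✗ (fails at j=4)
  i=3: ✗ (fails at j=4)
  i=4: ✗ (fails at j=4)
  i=5: ✓ (all of [5,11])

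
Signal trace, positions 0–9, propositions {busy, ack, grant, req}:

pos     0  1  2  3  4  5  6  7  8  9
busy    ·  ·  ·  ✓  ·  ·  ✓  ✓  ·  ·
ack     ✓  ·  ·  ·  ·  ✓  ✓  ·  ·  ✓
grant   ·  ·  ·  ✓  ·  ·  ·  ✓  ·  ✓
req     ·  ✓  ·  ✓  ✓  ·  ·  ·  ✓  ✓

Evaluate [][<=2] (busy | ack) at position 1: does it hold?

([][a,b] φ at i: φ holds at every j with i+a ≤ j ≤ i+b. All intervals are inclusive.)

No

Check (busy | ack) at every j in [1,3]:
  j=1: false
  j=2: false
  j=3: true
Fails at j=1 → formula fails.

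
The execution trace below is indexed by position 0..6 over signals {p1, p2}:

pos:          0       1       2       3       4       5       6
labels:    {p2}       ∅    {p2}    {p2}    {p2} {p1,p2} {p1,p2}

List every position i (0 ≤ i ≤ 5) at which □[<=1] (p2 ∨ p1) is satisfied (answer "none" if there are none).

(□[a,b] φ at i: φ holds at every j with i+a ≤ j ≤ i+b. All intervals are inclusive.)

Evaluate at each i in [0,5]:
  i=0: ✗ (fails at j=1)
  i=1: ✗ (fails at j=1)
  i=2: ✓ (all of [2,3])
  i=3: ✓ (all of [3,4])
  i=4: ✓ (all of [4,5])
  i=5: ✓ (all of [5,6])

2, 3, 4, 5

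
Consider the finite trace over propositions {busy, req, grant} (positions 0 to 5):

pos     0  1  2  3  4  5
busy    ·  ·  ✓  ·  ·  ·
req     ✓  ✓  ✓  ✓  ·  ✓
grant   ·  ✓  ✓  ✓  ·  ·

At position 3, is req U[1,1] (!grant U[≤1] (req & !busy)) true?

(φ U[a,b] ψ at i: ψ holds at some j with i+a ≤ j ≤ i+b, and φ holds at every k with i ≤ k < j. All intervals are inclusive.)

True

Need some j in [4,4] with (!grant U[≤1] (req & !busy)), and req at every k in [3,j-1].
  j=4: (!grant U[≤1] (req & !busy)) holds; req holds at every k in [3,3] → satisfied.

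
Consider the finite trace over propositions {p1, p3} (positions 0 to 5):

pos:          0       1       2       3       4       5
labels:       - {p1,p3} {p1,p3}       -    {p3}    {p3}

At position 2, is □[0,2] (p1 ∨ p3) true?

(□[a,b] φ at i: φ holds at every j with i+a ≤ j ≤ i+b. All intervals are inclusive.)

False

Check (p1 ∨ p3) at every j in [2,4]:
  j=2: true
  j=3: false
  j=4: true
Fails at j=3 → formula fails.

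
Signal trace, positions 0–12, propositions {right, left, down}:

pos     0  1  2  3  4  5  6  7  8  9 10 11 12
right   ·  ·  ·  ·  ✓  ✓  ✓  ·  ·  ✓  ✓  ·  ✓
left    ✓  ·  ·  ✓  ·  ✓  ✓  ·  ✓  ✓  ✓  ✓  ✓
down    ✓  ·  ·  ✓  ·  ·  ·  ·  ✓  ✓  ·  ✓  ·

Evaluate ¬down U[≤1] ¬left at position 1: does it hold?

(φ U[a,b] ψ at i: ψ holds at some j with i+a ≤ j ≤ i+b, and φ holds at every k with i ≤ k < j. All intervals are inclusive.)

Need some j in [1,2] with ¬left, and ¬down at every k in [1,j-1].
  j=1: ¬left holds; no prefix to check → satisfied.

Yes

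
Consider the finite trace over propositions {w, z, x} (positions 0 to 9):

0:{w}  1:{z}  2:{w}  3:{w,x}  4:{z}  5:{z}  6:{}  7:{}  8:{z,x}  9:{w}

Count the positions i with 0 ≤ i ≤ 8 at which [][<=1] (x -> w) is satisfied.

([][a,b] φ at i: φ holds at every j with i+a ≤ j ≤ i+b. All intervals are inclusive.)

Evaluate at each i in [0,8]:
  i=0: ✓ (all of [0,1])
  i=1: ✓ (all of [1,2])
  i=2: ✓ (all of [2,3])
  i=3: ✓ (all of [3,4])
  i=4: ✓ (all of [4,5])
  i=5: ✓ (all of [5,6])
  i=6: ✓ (all of [6,7])
  i=7: ✗ (fails at j=8)
  i=8: ✗ (fails at j=8)
Positions where it holds: {0, 1, 2, 3, 4, 5, 6} → 7.

7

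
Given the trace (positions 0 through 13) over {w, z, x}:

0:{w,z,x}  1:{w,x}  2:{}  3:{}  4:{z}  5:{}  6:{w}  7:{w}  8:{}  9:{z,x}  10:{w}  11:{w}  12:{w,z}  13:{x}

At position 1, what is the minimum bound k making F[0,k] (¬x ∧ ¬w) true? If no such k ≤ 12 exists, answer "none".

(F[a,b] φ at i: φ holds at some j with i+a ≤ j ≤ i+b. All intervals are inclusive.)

Scan j = 1,2,… for (¬x ∧ ¬w):
  j=1: fails
  j=2: holds
First hit at j=2, so smallest k = 2-1 = 1.

1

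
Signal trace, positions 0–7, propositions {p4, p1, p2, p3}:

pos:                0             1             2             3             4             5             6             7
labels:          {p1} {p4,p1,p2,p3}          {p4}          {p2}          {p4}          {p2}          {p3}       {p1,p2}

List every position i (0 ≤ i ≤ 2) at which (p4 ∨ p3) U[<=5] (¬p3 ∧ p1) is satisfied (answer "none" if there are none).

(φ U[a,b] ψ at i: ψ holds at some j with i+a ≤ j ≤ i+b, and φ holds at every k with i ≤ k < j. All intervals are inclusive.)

Evaluate at each i in [0,2]:
  i=0: ✓ (rhs at j=0)
  i=1: ✗ (no rhs in [1,6])
  i=2: ✗ (lhs fails at k=3 before rhs at j=7)

0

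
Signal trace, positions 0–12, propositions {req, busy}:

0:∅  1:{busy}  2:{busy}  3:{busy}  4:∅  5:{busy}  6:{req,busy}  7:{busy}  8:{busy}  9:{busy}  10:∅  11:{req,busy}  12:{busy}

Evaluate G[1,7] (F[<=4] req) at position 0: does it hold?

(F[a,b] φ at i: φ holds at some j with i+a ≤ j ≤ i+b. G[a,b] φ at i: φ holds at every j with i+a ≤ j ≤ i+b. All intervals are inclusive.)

Check F[<=4] req at every j in [1,7]:
  j=1: fails (none in [1,5])
  j=2: holds (witness at 6)
  j=3: holds (witness at 6)
  j=4: holds (witness at 6)
  j=5: holds (witness at 6)
  j=6: holds (witness at 6)
  j=7: holds (witness at 11)
Fails at j=1 → formula fails.

No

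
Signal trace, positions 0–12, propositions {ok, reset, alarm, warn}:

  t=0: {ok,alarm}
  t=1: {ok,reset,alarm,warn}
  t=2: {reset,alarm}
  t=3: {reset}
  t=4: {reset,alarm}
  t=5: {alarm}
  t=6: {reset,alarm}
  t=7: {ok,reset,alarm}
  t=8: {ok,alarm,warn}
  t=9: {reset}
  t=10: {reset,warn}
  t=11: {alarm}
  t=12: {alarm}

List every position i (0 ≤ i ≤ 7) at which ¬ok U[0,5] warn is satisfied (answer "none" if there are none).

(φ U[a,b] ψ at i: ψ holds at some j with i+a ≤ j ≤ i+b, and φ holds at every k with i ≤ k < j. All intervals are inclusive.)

Evaluate at each i in [0,7]:
  i=0: ✗ (lhs fails at k=0 before rhs at j=1)
  i=1: ✓ (rhs at j=1)
  i=2: ✗ (no rhs in [2,7])
  i=3: ✗ (lhs fails at k=7 before rhs at j=8)
  i=4: ✗ (lhs fails at k=7 before rhs at j=8)
  i=5: ✗ (lhs fails at k=7 before rhs at j=8)
  i=6: ✗ (lhs fails at k=7 before rhs at j=8)
  i=7: ✗ (lhs fails at k=7 before rhs at j=8)

1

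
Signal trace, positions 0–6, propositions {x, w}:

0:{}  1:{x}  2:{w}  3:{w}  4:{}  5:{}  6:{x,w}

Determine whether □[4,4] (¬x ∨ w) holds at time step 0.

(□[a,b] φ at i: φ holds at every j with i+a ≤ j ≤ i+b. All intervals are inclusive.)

Check (¬x ∨ w) at every j in [4,4]:
  j=4: true
All positions satisfy it → formula holds.

Yes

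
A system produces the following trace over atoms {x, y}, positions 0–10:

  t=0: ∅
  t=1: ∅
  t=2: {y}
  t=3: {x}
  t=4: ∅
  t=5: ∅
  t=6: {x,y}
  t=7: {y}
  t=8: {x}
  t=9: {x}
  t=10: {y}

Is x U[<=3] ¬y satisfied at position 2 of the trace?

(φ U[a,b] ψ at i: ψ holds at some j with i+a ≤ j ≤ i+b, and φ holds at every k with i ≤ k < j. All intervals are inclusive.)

Need some j in [2,5] with ¬y, and x at every k in [2,j-1].
  j=2: ¬y false.
  j=3: ¬y holds, but x fails at k=2 → not this j.
  j=4: ¬y holds, but x fails at k=2 → not this j.
  j=5: ¬y holds, but x fails at k=2 → not this j.
No j in the window works → until fails.

Does not hold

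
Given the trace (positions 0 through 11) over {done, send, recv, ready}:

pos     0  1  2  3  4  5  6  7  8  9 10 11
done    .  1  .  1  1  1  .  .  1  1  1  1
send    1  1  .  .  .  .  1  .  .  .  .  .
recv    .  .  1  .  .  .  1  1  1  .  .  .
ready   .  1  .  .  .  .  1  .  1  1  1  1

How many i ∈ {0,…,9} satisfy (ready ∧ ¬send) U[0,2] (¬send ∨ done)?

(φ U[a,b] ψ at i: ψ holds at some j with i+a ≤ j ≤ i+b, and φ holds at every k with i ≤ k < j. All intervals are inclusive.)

Evaluate at each i in [0,9]:
  i=0: ✗ (lhs fails at k=0 before rhs at j=1)
  i=1: ✓ (rhs at j=1)
  i=2: ✓ (rhs at j=2)
  i=3: ✓ (rhs at j=3)
  i=4: ✓ (rhs at j=4)
  i=5: ✓ (rhs at j=5)
  i=6: ✗ (lhs fails at k=6 before rhs at j=7)
  i=7: ✓ (rhs at j=7)
  i=8: ✓ (rhs at j=8)
  i=9: ✓ (rhs at j=9)
Positions where it holds: {1, 2, 3, 4, 5, 7, 8, 9} → 8.

8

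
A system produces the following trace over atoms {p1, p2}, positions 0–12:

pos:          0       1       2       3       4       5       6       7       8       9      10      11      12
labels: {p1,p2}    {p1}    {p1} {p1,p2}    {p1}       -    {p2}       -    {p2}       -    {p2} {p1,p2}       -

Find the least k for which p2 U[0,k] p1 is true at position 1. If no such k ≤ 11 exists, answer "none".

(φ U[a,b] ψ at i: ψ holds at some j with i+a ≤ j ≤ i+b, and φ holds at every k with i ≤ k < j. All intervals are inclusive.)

0

Need earliest j ≥ 1 with p1, and p2 at every k in [1,j-1].
  j=1: rhs holds (empty prefix). k = 0.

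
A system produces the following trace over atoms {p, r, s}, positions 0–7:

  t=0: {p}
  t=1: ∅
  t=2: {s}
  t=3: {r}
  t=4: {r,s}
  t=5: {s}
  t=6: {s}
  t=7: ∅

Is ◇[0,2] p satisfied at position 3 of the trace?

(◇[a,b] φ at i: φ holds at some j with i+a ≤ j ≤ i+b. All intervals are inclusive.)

False

Check p at each j in [3,5]:
  j=3: false
  j=4: false
  j=5: false
No position in the window satisfies it → formula fails.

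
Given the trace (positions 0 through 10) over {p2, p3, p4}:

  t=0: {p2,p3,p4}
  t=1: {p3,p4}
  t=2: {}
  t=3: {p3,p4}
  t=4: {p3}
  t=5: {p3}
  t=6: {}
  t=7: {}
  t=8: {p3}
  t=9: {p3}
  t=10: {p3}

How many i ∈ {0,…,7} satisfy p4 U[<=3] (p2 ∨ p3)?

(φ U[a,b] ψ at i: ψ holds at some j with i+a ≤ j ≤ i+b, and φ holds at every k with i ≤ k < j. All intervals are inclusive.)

Evaluate at each i in [0,7]:
  i=0: ✓ (rhs at j=0)
  i=1: ✓ (rhs at j=1)
  i=2: ✗ (lhs fails at k=2 before rhs at j=3)
  i=3: ✓ (rhs at j=3)
  i=4: ✓ (rhs at j=4)
  i=5: ✓ (rhs at j=5)
  i=6: ✗ (lhs fails at k=6 before rhs at j=8)
  i=7: ✗ (lhs fails at k=7 before rhs at j=8)
Positions where it holds: {0, 1, 3, 4, 5} → 5.

5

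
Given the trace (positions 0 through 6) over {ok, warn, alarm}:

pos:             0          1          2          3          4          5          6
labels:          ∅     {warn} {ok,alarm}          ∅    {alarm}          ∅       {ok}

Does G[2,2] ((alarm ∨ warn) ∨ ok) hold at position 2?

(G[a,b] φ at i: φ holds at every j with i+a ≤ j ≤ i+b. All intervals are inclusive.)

Yes

Check ((alarm ∨ warn) ∨ ok) at every j in [4,4]:
  j=4: true
All positions satisfy it → formula holds.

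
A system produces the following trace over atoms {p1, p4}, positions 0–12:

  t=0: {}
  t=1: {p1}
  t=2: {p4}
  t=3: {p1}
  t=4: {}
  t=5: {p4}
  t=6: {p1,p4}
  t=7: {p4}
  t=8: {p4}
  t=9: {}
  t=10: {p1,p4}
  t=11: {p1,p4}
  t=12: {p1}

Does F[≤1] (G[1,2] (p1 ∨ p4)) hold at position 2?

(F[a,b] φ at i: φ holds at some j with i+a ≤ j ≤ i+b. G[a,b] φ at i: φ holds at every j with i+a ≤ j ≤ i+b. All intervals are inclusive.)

Check G[1,2] (p1 ∨ p4) at each j in [2,3]:
  j=2: fails at 4
  j=3: fails at 4
No position in the window satisfies it → formula fails.

Does not hold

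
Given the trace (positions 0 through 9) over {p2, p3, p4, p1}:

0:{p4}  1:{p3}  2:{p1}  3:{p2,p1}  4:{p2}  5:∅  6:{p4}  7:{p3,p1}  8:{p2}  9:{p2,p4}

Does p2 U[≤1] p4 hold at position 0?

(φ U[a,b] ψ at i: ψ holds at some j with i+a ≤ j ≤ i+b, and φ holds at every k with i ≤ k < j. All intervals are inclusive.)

Need some j in [0,1] with p4, and p2 at every k in [0,j-1].
  j=0: p4 holds; no prefix to check → satisfied.

Holds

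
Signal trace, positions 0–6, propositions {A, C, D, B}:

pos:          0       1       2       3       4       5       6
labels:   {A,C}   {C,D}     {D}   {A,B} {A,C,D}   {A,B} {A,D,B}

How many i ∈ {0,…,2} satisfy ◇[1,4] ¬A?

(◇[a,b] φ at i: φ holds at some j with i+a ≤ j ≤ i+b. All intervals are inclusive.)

Evaluate at each i in [0,2]:
  i=0: ✓ (witness j=1)
  i=1: ✓ (witness j=2)
  i=2: ✗ (none in [3,6])
Positions where it holds: {0, 1} → 2.

2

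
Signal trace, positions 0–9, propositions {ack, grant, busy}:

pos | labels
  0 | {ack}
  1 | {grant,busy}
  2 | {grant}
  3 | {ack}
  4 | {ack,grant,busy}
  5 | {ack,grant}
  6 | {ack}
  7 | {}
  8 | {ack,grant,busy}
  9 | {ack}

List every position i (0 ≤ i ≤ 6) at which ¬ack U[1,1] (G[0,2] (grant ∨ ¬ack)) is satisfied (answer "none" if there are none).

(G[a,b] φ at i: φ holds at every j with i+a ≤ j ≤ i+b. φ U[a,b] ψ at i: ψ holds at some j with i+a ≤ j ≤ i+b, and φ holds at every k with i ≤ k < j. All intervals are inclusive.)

none

Evaluate at each i in [0,6]:
  i=0: ✗ (no rhs in [1,1])
  i=1: ✗ (no rhs in [2,2])
  i=2: ✗ (no rhs in [3,3])
  i=3: ✗ (no rhs in [4,4])
  i=4: ✗ (no rhs in [5,5])
  i=5: ✗ (no rhs in [6,6])
  i=6: ✗ (no rhs in [7,7])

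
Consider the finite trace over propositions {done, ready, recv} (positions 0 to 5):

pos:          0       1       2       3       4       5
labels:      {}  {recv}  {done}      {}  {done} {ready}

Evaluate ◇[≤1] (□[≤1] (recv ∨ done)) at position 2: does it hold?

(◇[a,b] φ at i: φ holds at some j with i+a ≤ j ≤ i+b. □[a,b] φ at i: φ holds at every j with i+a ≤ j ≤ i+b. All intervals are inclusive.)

Does not hold

Check □[≤1] (recv ∨ done) at each j in [2,3]:
  j=2: fails at 3
  j=3: fails at 3
No position in the window satisfies it → formula fails.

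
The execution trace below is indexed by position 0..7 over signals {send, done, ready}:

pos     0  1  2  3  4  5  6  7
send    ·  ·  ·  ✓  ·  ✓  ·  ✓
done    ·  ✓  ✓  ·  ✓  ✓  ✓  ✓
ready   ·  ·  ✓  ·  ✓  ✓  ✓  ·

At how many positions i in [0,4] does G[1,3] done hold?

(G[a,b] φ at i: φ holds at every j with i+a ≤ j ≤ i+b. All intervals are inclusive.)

2

Evaluate at each i in [0,4]:
  i=0: ✗ (fails at j=3)
  i=1: ✗ (fails at j=3)
  i=2: ✗ (fails at j=3)
  i=3: ✓ (all of [4,6])
  i=4: ✓ (all of [5,7])
Positions where it holds: {3, 4} → 2.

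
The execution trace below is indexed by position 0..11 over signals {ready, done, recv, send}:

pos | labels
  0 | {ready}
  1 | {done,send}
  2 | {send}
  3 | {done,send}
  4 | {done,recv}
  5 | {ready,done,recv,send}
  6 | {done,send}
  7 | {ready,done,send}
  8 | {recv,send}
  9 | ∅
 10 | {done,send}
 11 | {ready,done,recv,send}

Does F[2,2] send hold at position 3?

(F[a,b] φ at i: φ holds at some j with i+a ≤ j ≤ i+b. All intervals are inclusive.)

True

Check send at each j in [5,5]:
  j=5: true
Found at j=5 → formula holds.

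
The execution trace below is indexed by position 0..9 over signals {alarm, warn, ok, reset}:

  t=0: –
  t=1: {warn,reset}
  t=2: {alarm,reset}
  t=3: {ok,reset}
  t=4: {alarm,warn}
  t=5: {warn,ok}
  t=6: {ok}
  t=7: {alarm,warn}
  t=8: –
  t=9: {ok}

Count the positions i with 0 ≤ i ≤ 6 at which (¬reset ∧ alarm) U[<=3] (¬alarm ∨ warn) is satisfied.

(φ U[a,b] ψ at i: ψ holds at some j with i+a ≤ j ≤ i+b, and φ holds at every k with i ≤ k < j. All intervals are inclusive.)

Evaluate at each i in [0,6]:
  i=0: ✓ (rhs at j=0)
  i=1: ✓ (rhs at j=1)
  i=2: ✗ (lhs fails at k=2 before rhs at j=3)
  i=3: ✓ (rhs at j=3)
  i=4: ✓ (rhs at j=4)
  i=5: ✓ (rhs at j=5)
  i=6: ✓ (rhs at j=6)
Positions where it holds: {0, 1, 3, 4, 5, 6} → 6.

6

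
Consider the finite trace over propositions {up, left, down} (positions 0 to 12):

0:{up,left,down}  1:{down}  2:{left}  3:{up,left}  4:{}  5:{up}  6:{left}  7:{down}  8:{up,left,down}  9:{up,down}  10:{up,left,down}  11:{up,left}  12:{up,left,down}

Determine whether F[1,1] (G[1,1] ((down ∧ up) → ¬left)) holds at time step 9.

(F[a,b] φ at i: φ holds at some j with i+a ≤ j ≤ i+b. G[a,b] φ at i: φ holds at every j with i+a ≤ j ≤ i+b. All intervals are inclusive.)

Check G[1,1] ((down ∧ up) → ¬left) at each j in [10,10]:
  j=10: holds on [11,11]
Found at j=10 → formula holds.

Yes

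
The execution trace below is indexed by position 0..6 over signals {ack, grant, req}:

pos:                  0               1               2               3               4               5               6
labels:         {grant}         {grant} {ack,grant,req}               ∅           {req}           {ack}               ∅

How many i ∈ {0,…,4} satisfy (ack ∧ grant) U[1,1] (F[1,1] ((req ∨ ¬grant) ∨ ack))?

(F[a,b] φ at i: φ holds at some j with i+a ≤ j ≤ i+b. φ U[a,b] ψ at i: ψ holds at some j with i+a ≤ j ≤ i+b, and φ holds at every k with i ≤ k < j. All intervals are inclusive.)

1

Evaluate at each i in [0,4]:
  i=0: ✗ (lhs fails at k=0 before rhs at j=1)
  i=1: ✗ (lhs fails at k=1 before rhs at j=2)
  i=2: ✓ (rhs at j=3; lhs holds on [2,2])
  i=3: ✗ (lhs fails at k=3 before rhs at j=4)
  i=4: ✗ (lhs fails at k=4 before rhs at j=5)
Positions where it holds: {2} → 1.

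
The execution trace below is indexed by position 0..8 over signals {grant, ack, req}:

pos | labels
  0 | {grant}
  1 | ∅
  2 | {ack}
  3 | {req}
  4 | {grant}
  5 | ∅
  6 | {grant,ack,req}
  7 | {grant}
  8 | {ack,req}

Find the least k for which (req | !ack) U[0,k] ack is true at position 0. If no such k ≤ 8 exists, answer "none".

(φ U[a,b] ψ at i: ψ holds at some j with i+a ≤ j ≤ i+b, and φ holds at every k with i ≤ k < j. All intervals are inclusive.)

2

Need earliest j ≥ 0 with ack, and (req | !ack) at every k in [0,j-1].
  j=0: rhs fails.
  j=1: rhs fails.
  j=2: rhs holds; lhs holds on [0,1]. k = 2.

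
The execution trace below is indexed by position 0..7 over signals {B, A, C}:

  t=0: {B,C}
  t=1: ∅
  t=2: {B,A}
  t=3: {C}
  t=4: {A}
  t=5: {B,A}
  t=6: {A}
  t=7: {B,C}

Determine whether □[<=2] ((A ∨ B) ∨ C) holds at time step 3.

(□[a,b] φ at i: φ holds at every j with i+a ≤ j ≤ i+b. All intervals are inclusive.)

Yes

Check ((A ∨ B) ∨ C) at every j in [3,5]:
  j=3: true
  j=4: true
  j=5: true
All positions satisfy it → formula holds.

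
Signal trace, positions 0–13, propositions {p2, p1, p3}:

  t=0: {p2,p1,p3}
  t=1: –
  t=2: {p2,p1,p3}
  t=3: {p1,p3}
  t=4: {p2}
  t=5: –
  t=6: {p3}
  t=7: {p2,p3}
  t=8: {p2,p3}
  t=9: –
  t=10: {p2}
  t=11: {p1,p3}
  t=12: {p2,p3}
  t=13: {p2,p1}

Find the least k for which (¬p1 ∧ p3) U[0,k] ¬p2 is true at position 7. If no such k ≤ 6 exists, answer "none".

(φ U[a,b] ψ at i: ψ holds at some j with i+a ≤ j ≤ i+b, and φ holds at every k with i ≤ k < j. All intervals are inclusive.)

Need earliest j ≥ 7 with ¬p2, and (¬p1 ∧ p3) at every k in [7,j-1].
  j=7: rhs fails.
  j=8: rhs fails.
  j=9: rhs holds; lhs holds on [7,8]. k = 2.

2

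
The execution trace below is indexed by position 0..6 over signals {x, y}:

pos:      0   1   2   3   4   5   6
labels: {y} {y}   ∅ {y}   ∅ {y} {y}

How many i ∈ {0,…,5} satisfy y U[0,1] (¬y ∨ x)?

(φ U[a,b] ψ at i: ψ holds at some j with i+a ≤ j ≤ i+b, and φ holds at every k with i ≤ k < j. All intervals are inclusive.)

Evaluate at each i in [0,5]:
  i=0: ✗ (no rhs in [0,1])
  i=1: ✓ (rhs at j=2; lhs holds on [1,1])
  i=2: ✓ (rhs at j=2)
  i=3: ✓ (rhs at j=4; lhs holds on [3,3])
  i=4: ✓ (rhs at j=4)
  i=5: ✗ (no rhs in [5,6])
Positions where it holds: {1, 2, 3, 4} → 4.

4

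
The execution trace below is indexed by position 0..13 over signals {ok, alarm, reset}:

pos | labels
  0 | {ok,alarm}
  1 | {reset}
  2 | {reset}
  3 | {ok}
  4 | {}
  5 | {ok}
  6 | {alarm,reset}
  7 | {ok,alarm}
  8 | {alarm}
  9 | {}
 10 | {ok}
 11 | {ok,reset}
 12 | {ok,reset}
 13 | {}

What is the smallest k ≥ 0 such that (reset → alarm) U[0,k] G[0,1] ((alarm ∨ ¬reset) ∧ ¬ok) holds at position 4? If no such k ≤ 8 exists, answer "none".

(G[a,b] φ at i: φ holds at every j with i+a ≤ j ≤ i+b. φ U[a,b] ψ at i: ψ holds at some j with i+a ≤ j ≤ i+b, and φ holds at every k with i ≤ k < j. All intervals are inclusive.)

4

Need earliest j ≥ 4 with G[0,1] ((alarm ∨ ¬reset) ∧ ¬ok), and (reset → alarm) at every k in [4,j-1].
  j=4: rhs fails.
  j=5: rhs fails.
  j=6: rhs fails.
  j=7: rhs fails.
  j=8: rhs holds; lhs holds on [4,7]. k = 4.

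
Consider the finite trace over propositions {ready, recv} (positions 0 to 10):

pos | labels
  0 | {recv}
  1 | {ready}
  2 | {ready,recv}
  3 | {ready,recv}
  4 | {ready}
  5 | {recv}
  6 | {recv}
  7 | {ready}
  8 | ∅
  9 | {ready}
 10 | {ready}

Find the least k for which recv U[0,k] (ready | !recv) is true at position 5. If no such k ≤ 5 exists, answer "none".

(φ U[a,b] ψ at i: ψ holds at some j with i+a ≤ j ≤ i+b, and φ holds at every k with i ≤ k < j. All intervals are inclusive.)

2

Need earliest j ≥ 5 with (ready | !recv), and recv at every k in [5,j-1].
  j=5: rhs fails.
  j=6: rhs fails.
  j=7: rhs holds; lhs holds on [5,6]. k = 2.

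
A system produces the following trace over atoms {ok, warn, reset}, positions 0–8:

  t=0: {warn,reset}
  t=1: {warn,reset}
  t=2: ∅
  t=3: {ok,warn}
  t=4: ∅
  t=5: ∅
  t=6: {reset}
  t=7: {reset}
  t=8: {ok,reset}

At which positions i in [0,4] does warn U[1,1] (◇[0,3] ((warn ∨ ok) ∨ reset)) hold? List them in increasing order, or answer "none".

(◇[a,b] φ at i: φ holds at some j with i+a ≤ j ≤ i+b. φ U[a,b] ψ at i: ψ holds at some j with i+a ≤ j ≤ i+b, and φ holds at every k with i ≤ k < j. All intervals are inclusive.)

Evaluate at each i in [0,4]:
  i=0: ✓ (rhs at j=1; lhs holds on [0,0])
  i=1: ✓ (rhs at j=2; lhs holds on [1,1])
  i=2: ✗ (lhs fails at k=2 before rhs at j=3)
  i=3: ✓ (rhs at j=4; lhs holds on [3,3])
  i=4: ✗ (lhs fails at k=4 before rhs at j=5)

0, 1, 3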